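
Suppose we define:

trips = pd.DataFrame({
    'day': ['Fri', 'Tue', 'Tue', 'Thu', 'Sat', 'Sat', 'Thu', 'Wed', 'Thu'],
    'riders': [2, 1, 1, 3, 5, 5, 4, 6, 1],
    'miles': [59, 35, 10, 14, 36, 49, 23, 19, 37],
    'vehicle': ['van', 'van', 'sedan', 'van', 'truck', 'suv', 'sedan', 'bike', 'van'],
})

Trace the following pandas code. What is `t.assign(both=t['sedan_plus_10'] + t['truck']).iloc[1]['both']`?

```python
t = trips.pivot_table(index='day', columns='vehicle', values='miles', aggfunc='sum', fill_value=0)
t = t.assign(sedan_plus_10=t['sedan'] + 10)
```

pivot: rows=day, cols=vehicle, sum(miles):
vehicle  bike  sedan  suv  truck  van
day                                  
Fri         0      0    0      0   59
Sat         0      0   49     36    0
Thu         0     23    0      0   51
Tue         0     10    0      0   35
Wed        19      0    0      0    0
add column sedan_plus_10 = t['sedan'] + 10:
vehicle  bike  sedan  suv  truck  van  sedan_plus_10
day                                                 
Fri         0      0    0      0   59             10
Sat         0      0   49     36    0             10
Thu         0     23    0      0   51             33
Tue         0     10    0      0   35             20
Wed        19      0    0      0    0             10
add column both = t['sedan_plus_10'] + t['truck']:
vehicle  bike  sedan  suv  truck  van  sedan_plus_10  both
day                                                       
Fri         0      0    0      0   59             10    10
Sat         0      0   49     36    0             10    46
Thu         0     23    0      0   51             33    33
Tue         0     10    0      0   35             20    20
Wed        19      0    0      0    0             10    10

46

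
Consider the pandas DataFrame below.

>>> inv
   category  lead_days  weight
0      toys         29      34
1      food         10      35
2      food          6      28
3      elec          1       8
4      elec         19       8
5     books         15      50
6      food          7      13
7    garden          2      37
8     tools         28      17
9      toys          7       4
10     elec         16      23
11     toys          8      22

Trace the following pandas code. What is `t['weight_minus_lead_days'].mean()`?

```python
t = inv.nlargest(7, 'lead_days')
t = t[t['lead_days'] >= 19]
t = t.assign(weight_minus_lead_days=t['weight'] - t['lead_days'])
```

take 7 rows with largest lead_days:
   category  lead_days  weight
0      toys         29      34
8     tools         28      17
4      elec         19       8
10     elec         16      23
5     books         15      50
1      food         10      35
11     toys          8      22
filter rows where lead_days >= 19:
  category  lead_days  weight
0     toys         29      34
8    tools         28      17
4     elec         19       8
add column weight_minus_lead_days = t['weight'] - t['lead_days']:
  category  lead_days  weight  weight_minus_lead_days
0     toys         29      34                       5
8    tools         28      17                     -11
4     elec         19       8                     -11
The mean of column 'weight_minus_lead_days' is -5.66666666667.

-5.66666666667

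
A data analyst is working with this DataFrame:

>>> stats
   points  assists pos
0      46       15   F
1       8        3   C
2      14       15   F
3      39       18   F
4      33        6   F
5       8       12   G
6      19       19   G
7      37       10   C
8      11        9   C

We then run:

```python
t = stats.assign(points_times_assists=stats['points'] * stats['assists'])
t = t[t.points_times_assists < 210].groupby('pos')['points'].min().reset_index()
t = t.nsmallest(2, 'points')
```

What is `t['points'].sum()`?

16

add column points_times_assists = stats['points'] * stats['assists']:
   points  assists pos  points_times_assists
0      46       15   F                   690
1       8        3   C                    24
2      14       15   F                   210
3      39       18   F                   702
4      33        6   F                   198
5       8       12   G                    96
6      19       19   G                   361
7      37       10   C                   370
8      11        9   C                    99
filter rows where points_times_assists < 210:
   points  assists pos  points_times_assists
1       8        3   C                    24
4      33        6   F                   198
5       8       12   G                    96
8      11        9   C                    99
group by pos, min of points:
pos
C     8
F    33
G     8
Name: points, dtype: int64
reset_index():
  pos  points
0   C       8
1   F      33
2   G       8
take 2 rows with smallest points:
  pos  points
0   C       8
2   G       8
Hence 16.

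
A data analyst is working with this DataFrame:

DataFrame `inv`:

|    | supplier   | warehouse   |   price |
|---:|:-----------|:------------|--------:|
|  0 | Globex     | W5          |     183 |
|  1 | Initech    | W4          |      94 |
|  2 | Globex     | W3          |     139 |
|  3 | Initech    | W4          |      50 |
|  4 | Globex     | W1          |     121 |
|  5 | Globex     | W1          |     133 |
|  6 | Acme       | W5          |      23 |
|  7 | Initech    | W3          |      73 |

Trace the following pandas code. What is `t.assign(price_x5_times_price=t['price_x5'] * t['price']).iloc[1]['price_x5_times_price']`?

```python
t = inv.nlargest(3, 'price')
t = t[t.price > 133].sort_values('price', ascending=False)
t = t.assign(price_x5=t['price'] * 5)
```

take 3 rows with largest price:
  supplier warehouse  price
0   Globex        W5    183
2   Globex        W3    139
5   Globex        W1    133
filter rows where price > 133:
  supplier warehouse  price
0   Globex        W5    183
2   Globex        W3    139
sort by price descending:
  supplier warehouse  price
0   Globex        W5    183
2   Globex        W3    139
add column price_x5 = t['price'] * 5:
  supplier warehouse  price  price_x5
0   Globex        W5    183       915
2   Globex        W3    139       695
add column price_x5_times_price = t['price_x5'] * t['price']:
  supplier warehouse  price  price_x5  price_x5_times_price
0   Globex        W5    183       915                167445
2   Globex        W3    139       695                 96605

96605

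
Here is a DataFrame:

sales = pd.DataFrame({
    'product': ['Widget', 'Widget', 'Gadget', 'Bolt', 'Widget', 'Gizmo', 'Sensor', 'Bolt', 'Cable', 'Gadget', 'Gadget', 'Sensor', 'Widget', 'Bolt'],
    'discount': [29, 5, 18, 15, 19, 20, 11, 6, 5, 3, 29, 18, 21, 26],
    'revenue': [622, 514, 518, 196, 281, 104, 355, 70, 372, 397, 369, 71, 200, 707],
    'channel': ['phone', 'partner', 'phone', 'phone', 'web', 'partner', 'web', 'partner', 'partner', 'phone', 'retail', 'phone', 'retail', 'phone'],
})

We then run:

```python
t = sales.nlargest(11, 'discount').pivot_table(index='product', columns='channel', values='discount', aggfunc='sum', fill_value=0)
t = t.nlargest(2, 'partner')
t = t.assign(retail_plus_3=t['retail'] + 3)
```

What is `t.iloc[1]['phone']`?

41

take 11 rows with largest discount:
   product  discount  revenue  channel
0   Widget        29      622    phone
10  Gadget        29      369   retail
13    Bolt        26      707    phone
12  Widget        21      200   retail
5    Gizmo        20      104  partner
4   Widget        19      281      web
2   Gadget        18      518    phone
11  Sensor        18       71    phone
3     Bolt        15      196    phone
6   Sensor        11      355      web
7     Bolt         6       70  partner
pivot: rows=product, cols=channel, sum(discount):
channel  partner  phone  retail  web
product                             
Bolt           6     41       0    0
Gadget         0     18      29    0
Gizmo         20      0       0    0
Sensor         0     18       0   11
Widget         0     29      21   19
take 2 rows with largest partner:
channel  partner  phone  retail  web
product                             
Gizmo         20      0       0    0
Bolt           6     41       0    0
add column retail_plus_3 = t['retail'] + 3:
channel  partner  phone  retail  web  retail_plus_3
product                                            
Gizmo         20      0       0    0              3
Bolt           6     41       0    0              3
value at position 1, column 'phone' → 41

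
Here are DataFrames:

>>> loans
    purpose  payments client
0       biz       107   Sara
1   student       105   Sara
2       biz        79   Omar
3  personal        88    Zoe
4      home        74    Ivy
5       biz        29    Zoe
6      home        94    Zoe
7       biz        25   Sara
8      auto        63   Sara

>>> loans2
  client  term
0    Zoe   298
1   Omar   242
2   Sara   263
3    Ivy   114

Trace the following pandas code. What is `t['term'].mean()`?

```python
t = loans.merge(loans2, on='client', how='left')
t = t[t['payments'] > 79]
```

280.5

merge on 'client' (how='left') → 9 rows:
    purpose  payments client  term
0       biz       107   Sara   263
1   student       105   Sara   263
2       biz        79   Omar   242
3  personal        88    Zoe   298
4      home        74    Ivy   114
5       biz        29    Zoe   298
6      home        94    Zoe   298
7       biz        25   Sara   263
8      auto        63   Sara   263
filter rows where payments > 79:
    purpose  payments client  term
0       biz       107   Sara   263
1   student       105   Sara   263
3  personal        88    Zoe   298
6      home        94    Zoe   298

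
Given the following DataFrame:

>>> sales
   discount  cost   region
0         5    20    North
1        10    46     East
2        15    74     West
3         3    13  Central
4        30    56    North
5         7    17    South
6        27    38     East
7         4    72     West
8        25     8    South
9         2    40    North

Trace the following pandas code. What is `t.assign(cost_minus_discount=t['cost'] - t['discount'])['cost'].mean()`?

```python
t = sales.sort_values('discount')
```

38.4

sort by discount:
   discount  cost   region
9         2    40    North
3         3    13  Central
7         4    72     West
0         5    20    North
5         7    17    South
1        10    46     East
2        15    74     West
8        25     8    South
6        27    38     East
4        30    56    North
add column cost_minus_discount = t['cost'] - t['discount']:
   discount  cost   region  cost_minus_discount
9         2    40    North                   38
3         3    13  Central                   10
7         4    72     West                   68
0         5    20    North                   15
5         7    17    South                   10
1        10    46     East                   36
2        15    74     West                   59
8        25     8    South                  -17
6        27    38     East                   11
4        30    56    North                   26
The mean of column 'cost' is 38.4.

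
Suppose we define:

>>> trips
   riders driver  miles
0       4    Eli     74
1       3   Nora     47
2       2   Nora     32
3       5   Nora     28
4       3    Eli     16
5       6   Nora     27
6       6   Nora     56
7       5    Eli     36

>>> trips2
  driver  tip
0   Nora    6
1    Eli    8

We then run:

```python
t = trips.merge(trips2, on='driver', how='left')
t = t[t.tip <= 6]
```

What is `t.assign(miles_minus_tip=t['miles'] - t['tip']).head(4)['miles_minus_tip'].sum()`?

merge on 'driver' (how='left') → 8 rows:
   riders driver  miles  tip
0       4    Eli     74    8
1       3   Nora     47    6
2       2   Nora     32    6
3       5   Nora     28    6
4       3    Eli     16    8
5       6   Nora     27    6
6       6   Nora     56    6
7       5    Eli     36    8
filter rows where tip <= 6:
   riders driver  miles  tip
1       3   Nora     47    6
2       2   Nora     32    6
3       5   Nora     28    6
5       6   Nora     27    6
6       6   Nora     56    6
add column miles_minus_tip = t['miles'] - t['tip']:
   riders driver  miles  tip  miles_minus_tip
1       3   Nora     47    6               41
2       2   Nora     32    6               26
3       5   Nora     28    6               22
5       6   Nora     27    6               21
6       6   Nora     56    6               50
take first 4 rows:
   riders driver  miles  tip  miles_minus_tip
1       3   Nora     47    6               41
2       2   Nora     32    6               26
3       5   Nora     28    6               22
5       6   Nora     27    6               21

110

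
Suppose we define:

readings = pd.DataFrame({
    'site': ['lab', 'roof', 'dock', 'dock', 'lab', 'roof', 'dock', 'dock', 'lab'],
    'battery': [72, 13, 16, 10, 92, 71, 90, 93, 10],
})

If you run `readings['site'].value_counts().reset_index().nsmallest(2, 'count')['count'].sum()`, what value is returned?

5

value_counts of site:
site
dock    4
lab     3
roof    2
Name: count, dtype: int64
reset_index():
   site  count
0  dock      4
1   lab      3
2  roof      2
take 2 rows with smallest count:
   site  count
2  roof      2
1   lab      3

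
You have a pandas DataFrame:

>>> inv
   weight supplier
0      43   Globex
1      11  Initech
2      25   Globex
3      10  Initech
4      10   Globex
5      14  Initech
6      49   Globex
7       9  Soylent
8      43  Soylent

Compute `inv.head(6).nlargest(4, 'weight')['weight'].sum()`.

take first 6 rows:
   weight supplier
0      43   Globex
1      11  Initech
2      25   Globex
3      10  Initech
4      10   Globex
5      14  Initech
take 4 rows with largest weight:
   weight supplier
0      43   Globex
2      25   Globex
5      14  Initech
1      11  Initech
Taking the sum of column 'weight' gives 93.

93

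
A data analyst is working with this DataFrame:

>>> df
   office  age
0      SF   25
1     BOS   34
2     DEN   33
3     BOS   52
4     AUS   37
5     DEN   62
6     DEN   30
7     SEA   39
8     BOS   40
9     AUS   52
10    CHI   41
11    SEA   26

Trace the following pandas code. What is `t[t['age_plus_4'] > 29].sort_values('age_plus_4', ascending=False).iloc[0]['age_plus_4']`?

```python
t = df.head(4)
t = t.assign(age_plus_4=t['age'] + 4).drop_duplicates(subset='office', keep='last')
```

take first 4 rows:
  office  age
0     SF   25
1    BOS   34
2    DEN   33
3    BOS   52
add column age_plus_4 = t['age'] + 4:
  office  age  age_plus_4
0     SF   25          29
1    BOS   34          38
2    DEN   33          37
3    BOS   52          56
drop duplicate office (keep=last):
  office  age  age_plus_4
0     SF   25          29
2    DEN   33          37
3    BOS   52          56
filter rows where age_plus_4 > 29:
  office  age  age_plus_4
2    DEN   33          37
3    BOS   52          56
sort by age_plus_4 descending:
  office  age  age_plus_4
3    BOS   52          56
2    DEN   33          37
Then the value at position 0, column 'age_plus_4': 56

56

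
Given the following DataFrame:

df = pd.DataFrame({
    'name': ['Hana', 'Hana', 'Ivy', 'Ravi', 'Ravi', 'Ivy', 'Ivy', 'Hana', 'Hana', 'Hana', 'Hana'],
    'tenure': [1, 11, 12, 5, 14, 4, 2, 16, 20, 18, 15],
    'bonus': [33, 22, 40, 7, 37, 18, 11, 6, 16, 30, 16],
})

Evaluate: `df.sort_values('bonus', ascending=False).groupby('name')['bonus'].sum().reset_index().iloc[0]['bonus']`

123

sort by bonus descending:
    name  tenure  bonus
2    Ivy      12     40
4   Ravi      14     37
0   Hana       1     33
9   Hana      18     30
1   Hana      11     22
5    Ivy       4     18
8   Hana      20     16
10  Hana      15     16
6    Ivy       2     11
3   Ravi       5      7
7   Hana      16      6
group by name, sum of bonus:
name
Hana    123
Ivy      69
Ravi     44
Name: bonus, dtype: int64
reset_index():
   name  bonus
0  Hana    123
1   Ivy     69
2  Ravi     44
Reading off the value at position 0, column 'bonus', we get 123.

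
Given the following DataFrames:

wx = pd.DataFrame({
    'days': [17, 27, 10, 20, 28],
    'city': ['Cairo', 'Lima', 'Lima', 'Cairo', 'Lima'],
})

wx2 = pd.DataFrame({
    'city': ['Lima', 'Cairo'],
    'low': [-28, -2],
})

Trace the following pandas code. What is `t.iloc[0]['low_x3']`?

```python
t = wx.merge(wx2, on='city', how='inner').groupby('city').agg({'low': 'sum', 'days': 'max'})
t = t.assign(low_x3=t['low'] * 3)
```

merge on 'city' (how='inner') → 5 rows:
   days   city  low
0    17  Cairo   -2
1    27   Lima  -28
2    10   Lima  -28
3    20  Cairo   -2
4    28   Lima  -28
group by city: sum(low), max(days):
       low  days
city            
Cairo   -4    20
Lima   -84    28
add column low_x3 = t['low'] * 3:
       low  days  low_x3
city                    
Cairo   -4    20     -12
Lima   -84    28    -252

-12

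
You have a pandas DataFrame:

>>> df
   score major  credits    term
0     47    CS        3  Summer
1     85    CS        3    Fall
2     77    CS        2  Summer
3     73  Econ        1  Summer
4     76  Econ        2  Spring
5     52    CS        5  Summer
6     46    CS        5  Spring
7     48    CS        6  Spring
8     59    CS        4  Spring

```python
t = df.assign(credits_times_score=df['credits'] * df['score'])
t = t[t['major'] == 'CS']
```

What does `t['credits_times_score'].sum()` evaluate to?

1564

add column credits_times_score = df['credits'] * df['score']:
   score major  credits    term  credits_times_score
0     47    CS        3  Summer                  141
1     85    CS        3    Fall                  255
2     77    CS        2  Summer                  154
3     73  Econ        1  Summer                   73
4     76  Econ        2  Spring                  152
5     52    CS        5  Summer                  260
6     46    CS        5  Spring                  230
7     48    CS        6  Spring                  288
8     59    CS        4  Spring                  236
filter rows where major == 'CS':
   score major  credits    term  credits_times_score
0     47    CS        3  Summer                  141
1     85    CS        3    Fall                  255
2     77    CS        2  Summer                  154
5     52    CS        5  Summer                  260
6     46    CS        5  Spring                  230
7     48    CS        6  Spring                  288
8     59    CS        4  Spring                  236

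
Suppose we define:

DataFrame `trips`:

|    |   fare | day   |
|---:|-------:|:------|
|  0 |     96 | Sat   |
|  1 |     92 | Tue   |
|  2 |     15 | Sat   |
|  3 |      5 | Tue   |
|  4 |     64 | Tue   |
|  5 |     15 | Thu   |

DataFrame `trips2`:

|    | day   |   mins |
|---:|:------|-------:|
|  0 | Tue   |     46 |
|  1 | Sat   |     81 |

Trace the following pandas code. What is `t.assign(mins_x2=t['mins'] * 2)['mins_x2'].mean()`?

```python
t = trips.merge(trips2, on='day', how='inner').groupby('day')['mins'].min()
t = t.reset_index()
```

127.0

merge on 'day' (how='inner') → 5 rows:
   fare  day  mins
0    96  Sat    81
1    92  Tue    46
2    15  Sat    81
3     5  Tue    46
4    64  Tue    46
group by day, min of mins:
day
Sat    81
Tue    46
Name: mins, dtype: int64
reset_index():
   day  mins
0  Sat    81
1  Tue    46
add column mins_x2 = t['mins'] * 2:
   day  mins  mins_x2
0  Sat    81      162
1  Tue    46       92
So mean() = 127.0.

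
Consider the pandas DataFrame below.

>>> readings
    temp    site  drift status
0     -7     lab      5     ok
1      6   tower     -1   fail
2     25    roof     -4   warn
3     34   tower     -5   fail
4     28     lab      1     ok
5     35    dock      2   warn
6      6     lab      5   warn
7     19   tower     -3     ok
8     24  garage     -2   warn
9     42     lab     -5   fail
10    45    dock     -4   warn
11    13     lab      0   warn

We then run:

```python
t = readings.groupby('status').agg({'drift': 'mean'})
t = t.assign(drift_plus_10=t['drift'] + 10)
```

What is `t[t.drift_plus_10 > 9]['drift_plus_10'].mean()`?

group by status, mean of drift:
           drift
status          
fail   -3.666667
ok      1.000000
warn   -0.500000
add column drift_plus_10 = t['drift'] + 10:
           drift  drift_plus_10
status                         
fail   -3.666667       6.333333
ok      1.000000      11.000000
warn   -0.500000       9.500000
filter rows where drift_plus_10 > 9:
        drift  drift_plus_10
status                      
ok        1.0           11.0
warn     -0.5            9.5

10.25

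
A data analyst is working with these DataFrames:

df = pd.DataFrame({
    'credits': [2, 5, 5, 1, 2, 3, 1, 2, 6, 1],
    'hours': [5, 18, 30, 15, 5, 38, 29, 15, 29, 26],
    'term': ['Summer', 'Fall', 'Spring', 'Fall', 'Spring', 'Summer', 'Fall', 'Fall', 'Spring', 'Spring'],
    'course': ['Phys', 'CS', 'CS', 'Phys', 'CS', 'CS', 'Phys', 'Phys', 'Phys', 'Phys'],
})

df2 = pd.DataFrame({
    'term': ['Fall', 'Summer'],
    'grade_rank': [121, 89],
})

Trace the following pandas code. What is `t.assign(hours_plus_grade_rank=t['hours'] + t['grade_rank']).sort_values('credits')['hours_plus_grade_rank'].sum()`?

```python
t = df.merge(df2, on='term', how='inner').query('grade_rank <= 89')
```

221

merge on 'term' (how='inner') → 6 rows:
   credits  hours    term course  grade_rank
0        2      5  Summer   Phys          89
1        5     18    Fall     CS         121
2        1     15    Fall   Phys         121
3        3     38  Summer     CS          89
4        1     29    Fall   Phys         121
5        2     15    Fall   Phys         121
filter rows where grade_rank <= 89:
   credits  hours    term course  grade_rank
0        2      5  Summer   Phys          89
3        3     38  Summer     CS          89
add column hours_plus_grade_rank = t['hours'] + t['grade_rank']:
   credits  hours    term course  grade_rank  hours_plus_grade_rank
0        2      5  Summer   Phys          89                     94
3        3     38  Summer     CS          89                    127
sort by credits:
   credits  hours    term course  grade_rank  hours_plus_grade_rank
0        2      5  Summer   Phys          89                     94
3        3     38  Summer     CS          89                    127
Taking the sum of column 'hours_plus_grade_rank' gives 221.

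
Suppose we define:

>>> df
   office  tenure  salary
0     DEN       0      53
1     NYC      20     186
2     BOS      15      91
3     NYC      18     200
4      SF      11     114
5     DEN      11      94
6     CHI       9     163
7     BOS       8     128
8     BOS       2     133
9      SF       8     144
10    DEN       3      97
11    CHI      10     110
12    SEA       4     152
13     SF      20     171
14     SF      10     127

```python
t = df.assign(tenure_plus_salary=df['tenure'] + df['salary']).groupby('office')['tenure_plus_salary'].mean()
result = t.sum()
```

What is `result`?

876.916666667

add column tenure_plus_salary = df['tenure'] + df['salary']:
   office  tenure  salary  tenure_plus_salary
0     DEN       0      53                  53
1     NYC      20     186                 206
2     BOS      15      91                 106
3     NYC      18     200                 218
4      SF      11     114                 125
5     DEN      11      94                 105
6     CHI       9     163                 172
7     BOS       8     128                 136
8     BOS       2     133                 135
9      SF       8     144                 152
10    DEN       3      97                 100
11    CHI      10     110                 120
12    SEA       4     152                 156
13     SF      20     171                 191
14     SF      10     127                 137
group by office, mean of tenure_plus_salary:
office
BOS    125.666667
CHI    146.000000
DEN     86.000000
NYC    212.000000
SEA    156.000000
SF     151.250000
Name: tenure_plus_salary, dtype: float64
Then the sum of the resulting series: 876.916666667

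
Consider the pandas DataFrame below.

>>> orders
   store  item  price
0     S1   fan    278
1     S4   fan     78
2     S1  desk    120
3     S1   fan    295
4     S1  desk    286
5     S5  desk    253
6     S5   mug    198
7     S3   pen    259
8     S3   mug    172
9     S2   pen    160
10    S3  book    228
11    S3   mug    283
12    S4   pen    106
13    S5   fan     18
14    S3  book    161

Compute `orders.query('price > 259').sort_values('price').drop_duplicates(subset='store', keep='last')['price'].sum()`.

578

filter rows where price > 259:
   store  item  price
0     S1   fan    278
3     S1   fan    295
4     S1  desk    286
11    S3   mug    283
sort by price:
   store  item  price
0     S1   fan    278
11    S3   mug    283
4     S1  desk    286
3     S1   fan    295
drop duplicate store (keep=last):
   store item  price
11    S3  mug    283
3     S1  fan    295
Hence 578.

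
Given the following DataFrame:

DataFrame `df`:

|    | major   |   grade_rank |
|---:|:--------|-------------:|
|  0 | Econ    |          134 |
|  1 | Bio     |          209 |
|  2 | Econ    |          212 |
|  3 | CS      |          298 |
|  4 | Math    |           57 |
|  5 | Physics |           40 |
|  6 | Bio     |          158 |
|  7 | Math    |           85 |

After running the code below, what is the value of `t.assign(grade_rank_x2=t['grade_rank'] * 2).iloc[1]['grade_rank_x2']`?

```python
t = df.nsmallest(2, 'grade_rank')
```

114

take 2 rows with smallest grade_rank:
     major  grade_rank
5  Physics          40
4     Math          57
add column grade_rank_x2 = t['grade_rank'] * 2:
     major  grade_rank  grade_rank_x2
5  Physics          40             80
4     Math          57            114
Finally, value at position 1, column 'grade_rank_x2' = 114.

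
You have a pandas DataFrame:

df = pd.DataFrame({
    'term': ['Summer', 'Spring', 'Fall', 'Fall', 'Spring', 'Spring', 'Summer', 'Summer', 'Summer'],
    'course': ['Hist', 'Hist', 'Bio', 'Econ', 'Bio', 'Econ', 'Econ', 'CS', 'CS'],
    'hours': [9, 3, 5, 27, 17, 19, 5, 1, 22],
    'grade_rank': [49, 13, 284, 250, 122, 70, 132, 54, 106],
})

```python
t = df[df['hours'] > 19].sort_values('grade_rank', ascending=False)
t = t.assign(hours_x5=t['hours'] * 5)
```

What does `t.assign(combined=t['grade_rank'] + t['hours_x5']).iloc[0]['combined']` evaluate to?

385

filter rows where hours > 19:
     term course  hours  grade_rank
3    Fall   Econ     27         250
8  Summer     CS     22         106
sort by grade_rank descending:
     term course  hours  grade_rank
3    Fall   Econ     27         250
8  Summer     CS     22         106
add column hours_x5 = t['hours'] * 5:
     term course  hours  grade_rank  hours_x5
3    Fall   Econ     27         250       135
8  Summer     CS     22         106       110
add column combined = t['grade_rank'] + t['hours_x5']:
     term course  hours  grade_rank  hours_x5  combined
3    Fall   Econ     27         250       135       385
8  Summer     CS     22         106       110       216
Then the value at position 0, column 'combined': 385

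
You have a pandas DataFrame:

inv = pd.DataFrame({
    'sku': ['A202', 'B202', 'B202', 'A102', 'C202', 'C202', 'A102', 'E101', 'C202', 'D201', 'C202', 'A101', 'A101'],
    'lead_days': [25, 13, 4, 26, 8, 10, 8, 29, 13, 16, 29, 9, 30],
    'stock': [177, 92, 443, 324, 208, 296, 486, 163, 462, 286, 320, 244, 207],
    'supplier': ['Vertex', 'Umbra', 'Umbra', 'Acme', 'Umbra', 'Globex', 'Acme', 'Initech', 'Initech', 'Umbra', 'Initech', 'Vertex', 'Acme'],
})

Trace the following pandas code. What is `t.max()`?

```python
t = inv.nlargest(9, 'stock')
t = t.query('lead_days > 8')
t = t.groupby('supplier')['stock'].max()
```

462

take 9 rows with largest stock:
     sku  lead_days  stock supplier
6   A102          8    486     Acme
8   C202         13    462  Initech
2   B202          4    443    Umbra
3   A102         26    324     Acme
10  C202         29    320  Initech
5   C202         10    296   Globex
9   D201         16    286    Umbra
11  A101          9    244   Vertex
4   C202          8    208    Umbra
filter rows where lead_days > 8:
     sku  lead_days  stock supplier
8   C202         13    462  Initech
3   A102         26    324     Acme
10  C202         29    320  Initech
5   C202         10    296   Globex
9   D201         16    286    Umbra
11  A101          9    244   Vertex
group by supplier, max of stock:
supplier
Acme       324
Globex     296
Initech    462
Umbra      286
Vertex     244
Name: stock, dtype: int64
So max() = 462.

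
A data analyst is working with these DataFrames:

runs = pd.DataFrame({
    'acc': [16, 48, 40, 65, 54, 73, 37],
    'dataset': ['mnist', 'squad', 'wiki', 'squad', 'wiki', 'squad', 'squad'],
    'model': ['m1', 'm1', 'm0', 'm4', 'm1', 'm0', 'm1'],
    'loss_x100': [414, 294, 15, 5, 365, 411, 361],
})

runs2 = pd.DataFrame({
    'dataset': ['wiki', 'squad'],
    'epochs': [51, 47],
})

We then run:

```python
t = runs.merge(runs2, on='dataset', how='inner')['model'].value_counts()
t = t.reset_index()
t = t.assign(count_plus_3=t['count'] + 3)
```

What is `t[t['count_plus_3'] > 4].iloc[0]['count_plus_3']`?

merge on 'dataset' (how='inner') → 6 rows:
   acc dataset model  loss_x100  epochs
0   48   squad    m1        294      47
1   40    wiki    m0         15      51
2   65   squad    m4          5      47
3   54    wiki    m1        365      51
4   73   squad    m0        411      47
5   37   squad    m1        361      47
value_counts of model:
model
m1    3
m0    2
m4    1
Name: count, dtype: int64
reset_index():
  model  count
0    m1      3
1    m0      2
2    m4      1
add column count_plus_3 = t['count'] + 3:
  model  count  count_plus_3
0    m1      3             6
1    m0      2             5
2    m4      1             4
filter rows where count_plus_3 > 4:
  model  count  count_plus_3
0    m1      3             6
1    m0      2             5

6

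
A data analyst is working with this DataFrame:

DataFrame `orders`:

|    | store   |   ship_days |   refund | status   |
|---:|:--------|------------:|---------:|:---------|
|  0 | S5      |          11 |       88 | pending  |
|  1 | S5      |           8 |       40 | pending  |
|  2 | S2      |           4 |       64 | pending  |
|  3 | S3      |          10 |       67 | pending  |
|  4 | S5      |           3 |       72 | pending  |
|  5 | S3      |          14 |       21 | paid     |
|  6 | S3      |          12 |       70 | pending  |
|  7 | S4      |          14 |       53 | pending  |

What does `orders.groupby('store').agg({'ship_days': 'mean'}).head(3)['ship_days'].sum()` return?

30.0

group by store, mean of ship_days:
       ship_days
store           
S2      4.000000
S3     12.000000
S4     14.000000
S5      7.333333
take first 3 rows:
       ship_days
store           
S2           4.0
S3          12.0
S4          14.0
Finally, sum of column 'ship_days' = 30.0.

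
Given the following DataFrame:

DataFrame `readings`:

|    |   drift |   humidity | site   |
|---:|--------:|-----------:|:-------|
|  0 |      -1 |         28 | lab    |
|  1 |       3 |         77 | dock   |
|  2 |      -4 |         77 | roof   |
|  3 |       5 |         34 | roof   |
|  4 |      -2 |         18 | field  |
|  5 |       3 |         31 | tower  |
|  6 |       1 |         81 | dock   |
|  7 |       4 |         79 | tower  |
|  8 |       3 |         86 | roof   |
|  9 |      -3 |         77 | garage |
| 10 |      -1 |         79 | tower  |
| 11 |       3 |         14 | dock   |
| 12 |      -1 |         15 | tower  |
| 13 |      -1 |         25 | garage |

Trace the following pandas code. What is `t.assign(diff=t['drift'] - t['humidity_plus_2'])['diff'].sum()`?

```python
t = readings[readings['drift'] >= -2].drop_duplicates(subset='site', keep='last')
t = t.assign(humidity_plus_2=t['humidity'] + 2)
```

filter rows where drift >= -2:
    drift  humidity    site
0      -1        28     lab
1       3        77    dock
3       5        34    roof
4      -2        18   field
5       3        31   tower
6       1        81    dock
7       4        79   tower
8       3        86    roof
10     -1        79   tower
11      3        14    dock
12     -1        15   tower
13     -1        25  garage
drop duplicate site (keep=last):
    drift  humidity    site
0      -1        28     lab
4      -2        18   field
8       3        86    roof
11      3        14    dock
12     -1        15   tower
13     -1        25  garage
add column humidity_plus_2 = t['humidity'] + 2:
    drift  humidity    site  humidity_plus_2
0      -1        28     lab               30
4      -2        18   field               20
8       3        86    roof               88
11      3        14    dock               16
12     -1        15   tower               17
13     -1        25  garage               27
add column diff = t['drift'] - t['humidity_plus_2']:
    drift  humidity    site  humidity_plus_2  diff
0      -1        28     lab               30   -31
4      -2        18   field               20   -22
8       3        86    roof               88   -85
11      3        14    dock               16   -13
12     -1        15   tower               17   -18
13     -1        25  garage               27   -28
Then the sum of column 'diff': -197

-197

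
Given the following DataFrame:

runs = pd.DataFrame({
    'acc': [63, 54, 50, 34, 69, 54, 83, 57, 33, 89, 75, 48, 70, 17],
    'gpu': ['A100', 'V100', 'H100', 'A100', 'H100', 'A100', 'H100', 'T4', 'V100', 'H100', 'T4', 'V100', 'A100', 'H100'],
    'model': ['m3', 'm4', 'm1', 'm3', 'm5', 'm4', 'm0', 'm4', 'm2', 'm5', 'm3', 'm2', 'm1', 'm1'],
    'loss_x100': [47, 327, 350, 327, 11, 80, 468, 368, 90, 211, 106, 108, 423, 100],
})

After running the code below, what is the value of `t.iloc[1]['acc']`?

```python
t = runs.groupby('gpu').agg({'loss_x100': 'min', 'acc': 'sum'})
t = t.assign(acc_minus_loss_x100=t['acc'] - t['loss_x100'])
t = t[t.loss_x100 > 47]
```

135

group by gpu: min(loss_x100), sum(acc):
      loss_x100  acc
gpu                 
A100         47  221
H100         11  308
T4          106  132
V100         90  135
add column acc_minus_loss_x100 = t['acc'] - t['loss_x100']:
      loss_x100  acc  acc_minus_loss_x100
gpu                                      
A100         47  221                  174
H100         11  308                  297
T4          106  132                   26
V100         90  135                   45
filter rows where loss_x100 > 47:
      loss_x100  acc  acc_minus_loss_x100
gpu                                      
T4          106  132                   26
V100         90  135                   45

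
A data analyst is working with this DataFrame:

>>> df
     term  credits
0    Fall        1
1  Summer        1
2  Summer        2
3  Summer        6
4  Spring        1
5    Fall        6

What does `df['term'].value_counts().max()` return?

3

value_counts of term:
term
Summer    3
Fall      2
Spring    1
Name: count, dtype: int64
The max of the resulting series is 3.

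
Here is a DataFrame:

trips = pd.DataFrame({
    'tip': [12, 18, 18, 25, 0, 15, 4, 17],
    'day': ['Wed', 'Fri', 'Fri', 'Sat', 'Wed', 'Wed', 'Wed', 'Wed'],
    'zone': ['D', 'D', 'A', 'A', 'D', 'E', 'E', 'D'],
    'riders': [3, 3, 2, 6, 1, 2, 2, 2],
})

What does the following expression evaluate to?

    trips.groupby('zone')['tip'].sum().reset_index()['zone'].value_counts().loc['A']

group by zone, sum of tip:
zone
A    43
D    47
E    19
Name: tip, dtype: int64
reset_index():
  zone  tip
0    A   43
1    D   47
2    E   19
value_counts of zone:
zone
A    1
D    1
E    1
Name: count, dtype: int64
The value at index 'A' is 1.

1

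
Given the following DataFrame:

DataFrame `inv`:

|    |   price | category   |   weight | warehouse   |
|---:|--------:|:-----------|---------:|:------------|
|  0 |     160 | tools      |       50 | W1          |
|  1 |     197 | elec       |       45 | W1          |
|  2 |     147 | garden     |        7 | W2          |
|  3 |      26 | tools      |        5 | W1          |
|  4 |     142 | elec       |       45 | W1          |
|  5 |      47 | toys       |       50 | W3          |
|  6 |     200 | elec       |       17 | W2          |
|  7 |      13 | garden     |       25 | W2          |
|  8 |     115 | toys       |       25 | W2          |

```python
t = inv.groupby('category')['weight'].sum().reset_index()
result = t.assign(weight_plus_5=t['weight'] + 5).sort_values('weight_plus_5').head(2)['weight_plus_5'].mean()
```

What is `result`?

group by category, sum of weight:
category
elec      107
garden     32
tools      55
toys       75
Name: weight, dtype: int64
reset_index():
  category  weight
0     elec     107
1   garden      32
2    tools      55
3     toys      75
add column weight_plus_5 = t['weight'] + 5:
  category  weight  weight_plus_5
0     elec     107            112
1   garden      32             37
2    tools      55             60
3     toys      75             80
sort by weight_plus_5:
  category  weight  weight_plus_5
1   garden      32             37
2    tools      55             60
3     toys      75             80
0     elec     107            112
take first 2 rows:
  category  weight  weight_plus_5
1   garden      32             37
2    tools      55             60
The mean of column 'weight_plus_5' is 48.5.

48.5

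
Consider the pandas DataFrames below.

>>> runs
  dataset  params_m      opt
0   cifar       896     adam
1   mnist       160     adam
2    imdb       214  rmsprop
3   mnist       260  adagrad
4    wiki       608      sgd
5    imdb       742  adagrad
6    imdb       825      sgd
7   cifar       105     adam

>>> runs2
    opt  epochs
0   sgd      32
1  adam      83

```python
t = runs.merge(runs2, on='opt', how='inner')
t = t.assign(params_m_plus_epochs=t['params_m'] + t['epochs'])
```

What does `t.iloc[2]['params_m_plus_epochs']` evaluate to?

640

merge on 'opt' (how='inner') → 5 rows:
  dataset  params_m   opt  epochs
0   cifar       896  adam      83
1   mnist       160  adam      83
2    wiki       608   sgd      32
3    imdb       825   sgd      32
4   cifar       105  adam      83
add column params_m_plus_epochs = t['params_m'] + t['epochs']:
  dataset  params_m   opt  epochs  params_m_plus_epochs
0   cifar       896  adam      83                   979
1   mnist       160  adam      83                   243
2    wiki       608   sgd      32                   640
3    imdb       825   sgd      32                   857
4   cifar       105  adam      83                   188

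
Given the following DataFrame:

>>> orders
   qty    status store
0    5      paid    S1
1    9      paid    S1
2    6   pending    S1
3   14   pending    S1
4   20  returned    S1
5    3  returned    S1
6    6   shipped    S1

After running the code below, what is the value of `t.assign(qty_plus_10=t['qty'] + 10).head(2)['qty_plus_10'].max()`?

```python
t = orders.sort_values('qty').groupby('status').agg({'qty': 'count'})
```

sort by qty:
   qty    status store
5    3  returned    S1
0    5      paid    S1
2    6   pending    S1
6    6   shipped    S1
1    9      paid    S1
3   14   pending    S1
4   20  returned    S1
group by status, count of qty:
          qty
status       
paid        2
pending     2
returned    2
shipped     1
add column qty_plus_10 = t['qty'] + 10:
          qty  qty_plus_10
status                    
paid        2           12
pending     2           12
returned    2           12
shipped     1           11
take first 2 rows:
         qty  qty_plus_10
status                   
paid       2           12
pending    2           12
The max of column 'qty_plus_10' is 12.

12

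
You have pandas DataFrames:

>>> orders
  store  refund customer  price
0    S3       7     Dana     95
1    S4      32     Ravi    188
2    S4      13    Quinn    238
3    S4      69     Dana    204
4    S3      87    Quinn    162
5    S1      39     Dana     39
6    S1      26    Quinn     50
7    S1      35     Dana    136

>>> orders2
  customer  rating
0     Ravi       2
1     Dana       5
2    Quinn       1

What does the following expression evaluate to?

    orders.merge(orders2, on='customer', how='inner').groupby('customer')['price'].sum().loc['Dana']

474

merge on 'customer' (how='inner') → 8 rows:
  store  refund customer  price  rating
0    S3       7     Dana     95       5
1    S4      32     Ravi    188       2
2    S4      13    Quinn    238       1
3    S4      69     Dana    204       5
4    S3      87    Quinn    162       1
5    S1      39     Dana     39       5
6    S1      26    Quinn     50       1
7    S1      35     Dana    136       5
group by customer, sum of price:
customer
Dana     474
Quinn    450
Ravi     188
Name: price, dtype: int64
Reading off the value at index 'Dana', we get 474.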